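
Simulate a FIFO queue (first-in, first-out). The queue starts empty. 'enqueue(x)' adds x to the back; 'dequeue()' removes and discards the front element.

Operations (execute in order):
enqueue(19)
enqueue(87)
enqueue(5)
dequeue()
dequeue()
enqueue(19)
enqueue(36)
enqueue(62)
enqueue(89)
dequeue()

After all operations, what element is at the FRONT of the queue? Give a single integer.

enqueue(19): queue = [19]
enqueue(87): queue = [19, 87]
enqueue(5): queue = [19, 87, 5]
dequeue(): queue = [87, 5]
dequeue(): queue = [5]
enqueue(19): queue = [5, 19]
enqueue(36): queue = [5, 19, 36]
enqueue(62): queue = [5, 19, 36, 62]
enqueue(89): queue = [5, 19, 36, 62, 89]
dequeue(): queue = [19, 36, 62, 89]

Answer: 19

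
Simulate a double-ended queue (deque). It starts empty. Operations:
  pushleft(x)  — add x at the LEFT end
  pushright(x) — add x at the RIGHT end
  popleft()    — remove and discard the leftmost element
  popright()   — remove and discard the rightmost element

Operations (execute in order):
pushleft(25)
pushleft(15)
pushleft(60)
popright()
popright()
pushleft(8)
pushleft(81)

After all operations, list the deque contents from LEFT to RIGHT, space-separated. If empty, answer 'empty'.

pushleft(25): [25]
pushleft(15): [15, 25]
pushleft(60): [60, 15, 25]
popright(): [60, 15]
popright(): [60]
pushleft(8): [8, 60]
pushleft(81): [81, 8, 60]

Answer: 81 8 60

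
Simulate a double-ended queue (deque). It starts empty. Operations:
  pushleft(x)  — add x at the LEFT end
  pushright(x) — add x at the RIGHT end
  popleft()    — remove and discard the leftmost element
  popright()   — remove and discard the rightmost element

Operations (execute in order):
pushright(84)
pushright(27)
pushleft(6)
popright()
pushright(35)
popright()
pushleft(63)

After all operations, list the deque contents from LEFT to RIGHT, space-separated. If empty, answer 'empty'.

pushright(84): [84]
pushright(27): [84, 27]
pushleft(6): [6, 84, 27]
popright(): [6, 84]
pushright(35): [6, 84, 35]
popright(): [6, 84]
pushleft(63): [63, 6, 84]

Answer: 63 6 84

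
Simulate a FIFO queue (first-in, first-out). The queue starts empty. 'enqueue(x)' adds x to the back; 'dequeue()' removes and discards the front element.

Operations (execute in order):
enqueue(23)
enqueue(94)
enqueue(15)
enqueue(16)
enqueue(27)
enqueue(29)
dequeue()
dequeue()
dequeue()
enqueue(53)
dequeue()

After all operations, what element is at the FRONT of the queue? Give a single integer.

enqueue(23): queue = [23]
enqueue(94): queue = [23, 94]
enqueue(15): queue = [23, 94, 15]
enqueue(16): queue = [23, 94, 15, 16]
enqueue(27): queue = [23, 94, 15, 16, 27]
enqueue(29): queue = [23, 94, 15, 16, 27, 29]
dequeue(): queue = [94, 15, 16, 27, 29]
dequeue(): queue = [15, 16, 27, 29]
dequeue(): queue = [16, 27, 29]
enqueue(53): queue = [16, 27, 29, 53]
dequeue(): queue = [27, 29, 53]

Answer: 27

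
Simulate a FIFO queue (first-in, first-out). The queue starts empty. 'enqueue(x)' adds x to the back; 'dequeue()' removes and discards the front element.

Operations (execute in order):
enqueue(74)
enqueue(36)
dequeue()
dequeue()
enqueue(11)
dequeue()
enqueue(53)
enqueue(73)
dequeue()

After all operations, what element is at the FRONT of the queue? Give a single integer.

enqueue(74): queue = [74]
enqueue(36): queue = [74, 36]
dequeue(): queue = [36]
dequeue(): queue = []
enqueue(11): queue = [11]
dequeue(): queue = []
enqueue(53): queue = [53]
enqueue(73): queue = [53, 73]
dequeue(): queue = [73]

Answer: 73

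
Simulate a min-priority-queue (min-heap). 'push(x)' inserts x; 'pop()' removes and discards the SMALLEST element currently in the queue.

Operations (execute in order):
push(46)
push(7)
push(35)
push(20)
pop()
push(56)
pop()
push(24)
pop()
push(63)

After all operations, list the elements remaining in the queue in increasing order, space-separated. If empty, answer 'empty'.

Answer: 35 46 56 63

Derivation:
push(46): heap contents = [46]
push(7): heap contents = [7, 46]
push(35): heap contents = [7, 35, 46]
push(20): heap contents = [7, 20, 35, 46]
pop() → 7: heap contents = [20, 35, 46]
push(56): heap contents = [20, 35, 46, 56]
pop() → 20: heap contents = [35, 46, 56]
push(24): heap contents = [24, 35, 46, 56]
pop() → 24: heap contents = [35, 46, 56]
push(63): heap contents = [35, 46, 56, 63]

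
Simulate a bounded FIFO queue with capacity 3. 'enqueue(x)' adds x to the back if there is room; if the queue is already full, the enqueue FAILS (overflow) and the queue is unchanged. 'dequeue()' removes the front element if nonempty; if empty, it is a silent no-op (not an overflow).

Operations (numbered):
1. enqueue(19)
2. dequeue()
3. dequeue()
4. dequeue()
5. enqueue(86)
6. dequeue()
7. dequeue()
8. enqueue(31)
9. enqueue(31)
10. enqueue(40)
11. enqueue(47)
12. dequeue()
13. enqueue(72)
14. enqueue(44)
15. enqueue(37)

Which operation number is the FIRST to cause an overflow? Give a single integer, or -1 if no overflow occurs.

Answer: 11

Derivation:
1. enqueue(19): size=1
2. dequeue(): size=0
3. dequeue(): empty, no-op, size=0
4. dequeue(): empty, no-op, size=0
5. enqueue(86): size=1
6. dequeue(): size=0
7. dequeue(): empty, no-op, size=0
8. enqueue(31): size=1
9. enqueue(31): size=2
10. enqueue(40): size=3
11. enqueue(47): size=3=cap → OVERFLOW (fail)
12. dequeue(): size=2
13. enqueue(72): size=3
14. enqueue(44): size=3=cap → OVERFLOW (fail)
15. enqueue(37): size=3=cap → OVERFLOW (fail)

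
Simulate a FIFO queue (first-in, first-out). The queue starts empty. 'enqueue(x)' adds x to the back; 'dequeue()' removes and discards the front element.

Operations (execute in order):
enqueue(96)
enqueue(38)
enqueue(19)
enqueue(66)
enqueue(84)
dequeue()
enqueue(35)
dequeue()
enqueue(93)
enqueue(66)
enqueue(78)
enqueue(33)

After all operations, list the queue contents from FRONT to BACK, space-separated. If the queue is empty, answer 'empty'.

Answer: 19 66 84 35 93 66 78 33

Derivation:
enqueue(96): [96]
enqueue(38): [96, 38]
enqueue(19): [96, 38, 19]
enqueue(66): [96, 38, 19, 66]
enqueue(84): [96, 38, 19, 66, 84]
dequeue(): [38, 19, 66, 84]
enqueue(35): [38, 19, 66, 84, 35]
dequeue(): [19, 66, 84, 35]
enqueue(93): [19, 66, 84, 35, 93]
enqueue(66): [19, 66, 84, 35, 93, 66]
enqueue(78): [19, 66, 84, 35, 93, 66, 78]
enqueue(33): [19, 66, 84, 35, 93, 66, 78, 33]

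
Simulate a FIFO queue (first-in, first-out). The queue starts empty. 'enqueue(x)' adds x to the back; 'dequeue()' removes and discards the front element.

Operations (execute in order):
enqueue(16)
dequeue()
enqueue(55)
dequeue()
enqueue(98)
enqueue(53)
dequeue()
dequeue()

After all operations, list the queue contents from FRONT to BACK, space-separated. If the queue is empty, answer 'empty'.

enqueue(16): [16]
dequeue(): []
enqueue(55): [55]
dequeue(): []
enqueue(98): [98]
enqueue(53): [98, 53]
dequeue(): [53]
dequeue(): []

Answer: empty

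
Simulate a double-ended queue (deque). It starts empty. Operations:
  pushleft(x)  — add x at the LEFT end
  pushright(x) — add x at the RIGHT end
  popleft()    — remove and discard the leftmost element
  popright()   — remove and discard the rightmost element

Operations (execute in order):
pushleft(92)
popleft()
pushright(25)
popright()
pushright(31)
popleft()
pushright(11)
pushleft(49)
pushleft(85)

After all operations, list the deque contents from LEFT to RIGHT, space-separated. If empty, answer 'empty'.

pushleft(92): [92]
popleft(): []
pushright(25): [25]
popright(): []
pushright(31): [31]
popleft(): []
pushright(11): [11]
pushleft(49): [49, 11]
pushleft(85): [85, 49, 11]

Answer: 85 49 11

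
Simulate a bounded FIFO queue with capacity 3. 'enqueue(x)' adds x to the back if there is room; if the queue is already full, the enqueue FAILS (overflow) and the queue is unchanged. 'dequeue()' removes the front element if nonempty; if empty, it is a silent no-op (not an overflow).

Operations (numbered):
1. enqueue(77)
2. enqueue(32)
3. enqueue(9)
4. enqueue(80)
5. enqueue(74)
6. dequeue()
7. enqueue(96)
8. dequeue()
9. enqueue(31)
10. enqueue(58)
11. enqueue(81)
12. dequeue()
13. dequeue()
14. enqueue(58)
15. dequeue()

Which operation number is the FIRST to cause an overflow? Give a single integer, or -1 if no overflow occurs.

1. enqueue(77): size=1
2. enqueue(32): size=2
3. enqueue(9): size=3
4. enqueue(80): size=3=cap → OVERFLOW (fail)
5. enqueue(74): size=3=cap → OVERFLOW (fail)
6. dequeue(): size=2
7. enqueue(96): size=3
8. dequeue(): size=2
9. enqueue(31): size=3
10. enqueue(58): size=3=cap → OVERFLOW (fail)
11. enqueue(81): size=3=cap → OVERFLOW (fail)
12. dequeue(): size=2
13. dequeue(): size=1
14. enqueue(58): size=2
15. dequeue(): size=1

Answer: 4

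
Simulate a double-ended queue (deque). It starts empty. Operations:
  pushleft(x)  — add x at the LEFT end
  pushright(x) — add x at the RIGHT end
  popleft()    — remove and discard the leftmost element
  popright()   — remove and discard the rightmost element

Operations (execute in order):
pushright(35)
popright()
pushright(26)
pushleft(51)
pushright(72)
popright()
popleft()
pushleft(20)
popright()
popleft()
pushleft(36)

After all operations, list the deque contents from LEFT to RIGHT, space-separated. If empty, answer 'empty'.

Answer: 36

Derivation:
pushright(35): [35]
popright(): []
pushright(26): [26]
pushleft(51): [51, 26]
pushright(72): [51, 26, 72]
popright(): [51, 26]
popleft(): [26]
pushleft(20): [20, 26]
popright(): [20]
popleft(): []
pushleft(36): [36]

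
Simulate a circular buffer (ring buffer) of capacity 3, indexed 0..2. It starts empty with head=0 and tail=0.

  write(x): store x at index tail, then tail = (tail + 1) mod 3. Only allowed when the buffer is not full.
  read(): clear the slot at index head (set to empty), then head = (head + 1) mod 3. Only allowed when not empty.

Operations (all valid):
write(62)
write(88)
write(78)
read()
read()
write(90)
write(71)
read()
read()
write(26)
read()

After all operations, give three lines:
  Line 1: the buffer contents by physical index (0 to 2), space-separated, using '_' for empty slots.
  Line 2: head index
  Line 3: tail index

write(62): buf=[62 _ _], head=0, tail=1, size=1
write(88): buf=[62 88 _], head=0, tail=2, size=2
write(78): buf=[62 88 78], head=0, tail=0, size=3
read(): buf=[_ 88 78], head=1, tail=0, size=2
read(): buf=[_ _ 78], head=2, tail=0, size=1
write(90): buf=[90 _ 78], head=2, tail=1, size=2
write(71): buf=[90 71 78], head=2, tail=2, size=3
read(): buf=[90 71 _], head=0, tail=2, size=2
read(): buf=[_ 71 _], head=1, tail=2, size=1
write(26): buf=[_ 71 26], head=1, tail=0, size=2
read(): buf=[_ _ 26], head=2, tail=0, size=1

Answer: _ _ 26
2
0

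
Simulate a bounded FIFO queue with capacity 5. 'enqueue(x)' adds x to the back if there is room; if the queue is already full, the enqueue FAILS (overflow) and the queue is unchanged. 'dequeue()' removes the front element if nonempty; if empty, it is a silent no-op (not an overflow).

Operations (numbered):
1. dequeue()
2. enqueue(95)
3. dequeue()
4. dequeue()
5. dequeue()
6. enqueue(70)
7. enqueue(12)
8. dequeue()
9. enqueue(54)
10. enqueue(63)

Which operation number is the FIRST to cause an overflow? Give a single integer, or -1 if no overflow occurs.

Answer: -1

Derivation:
1. dequeue(): empty, no-op, size=0
2. enqueue(95): size=1
3. dequeue(): size=0
4. dequeue(): empty, no-op, size=0
5. dequeue(): empty, no-op, size=0
6. enqueue(70): size=1
7. enqueue(12): size=2
8. dequeue(): size=1
9. enqueue(54): size=2
10. enqueue(63): size=3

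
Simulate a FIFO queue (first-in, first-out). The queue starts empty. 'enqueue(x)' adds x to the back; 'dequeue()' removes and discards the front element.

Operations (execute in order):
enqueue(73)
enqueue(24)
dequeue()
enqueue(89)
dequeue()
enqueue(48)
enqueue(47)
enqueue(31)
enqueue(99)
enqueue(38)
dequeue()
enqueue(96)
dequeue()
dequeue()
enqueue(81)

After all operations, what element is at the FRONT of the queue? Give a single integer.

enqueue(73): queue = [73]
enqueue(24): queue = [73, 24]
dequeue(): queue = [24]
enqueue(89): queue = [24, 89]
dequeue(): queue = [89]
enqueue(48): queue = [89, 48]
enqueue(47): queue = [89, 48, 47]
enqueue(31): queue = [89, 48, 47, 31]
enqueue(99): queue = [89, 48, 47, 31, 99]
enqueue(38): queue = [89, 48, 47, 31, 99, 38]
dequeue(): queue = [48, 47, 31, 99, 38]
enqueue(96): queue = [48, 47, 31, 99, 38, 96]
dequeue(): queue = [47, 31, 99, 38, 96]
dequeue(): queue = [31, 99, 38, 96]
enqueue(81): queue = [31, 99, 38, 96, 81]

Answer: 31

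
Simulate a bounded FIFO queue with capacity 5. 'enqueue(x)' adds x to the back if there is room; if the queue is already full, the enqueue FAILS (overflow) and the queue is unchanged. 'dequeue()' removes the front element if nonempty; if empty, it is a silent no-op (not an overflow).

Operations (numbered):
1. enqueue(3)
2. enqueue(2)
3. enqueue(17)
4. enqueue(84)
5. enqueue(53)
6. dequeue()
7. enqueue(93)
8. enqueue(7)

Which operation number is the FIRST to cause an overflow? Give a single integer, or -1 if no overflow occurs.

1. enqueue(3): size=1
2. enqueue(2): size=2
3. enqueue(17): size=3
4. enqueue(84): size=4
5. enqueue(53): size=5
6. dequeue(): size=4
7. enqueue(93): size=5
8. enqueue(7): size=5=cap → OVERFLOW (fail)

Answer: 8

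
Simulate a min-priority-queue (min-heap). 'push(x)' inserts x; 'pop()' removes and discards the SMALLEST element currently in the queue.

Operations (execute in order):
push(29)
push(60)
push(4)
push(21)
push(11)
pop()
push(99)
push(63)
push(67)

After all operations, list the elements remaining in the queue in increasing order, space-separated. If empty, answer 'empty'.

push(29): heap contents = [29]
push(60): heap contents = [29, 60]
push(4): heap contents = [4, 29, 60]
push(21): heap contents = [4, 21, 29, 60]
push(11): heap contents = [4, 11, 21, 29, 60]
pop() → 4: heap contents = [11, 21, 29, 60]
push(99): heap contents = [11, 21, 29, 60, 99]
push(63): heap contents = [11, 21, 29, 60, 63, 99]
push(67): heap contents = [11, 21, 29, 60, 63, 67, 99]

Answer: 11 21 29 60 63 67 99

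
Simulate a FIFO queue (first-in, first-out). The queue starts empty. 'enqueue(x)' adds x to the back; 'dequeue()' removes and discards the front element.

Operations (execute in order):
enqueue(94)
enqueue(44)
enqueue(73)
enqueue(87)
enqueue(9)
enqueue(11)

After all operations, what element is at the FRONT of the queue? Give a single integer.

enqueue(94): queue = [94]
enqueue(44): queue = [94, 44]
enqueue(73): queue = [94, 44, 73]
enqueue(87): queue = [94, 44, 73, 87]
enqueue(9): queue = [94, 44, 73, 87, 9]
enqueue(11): queue = [94, 44, 73, 87, 9, 11]

Answer: 94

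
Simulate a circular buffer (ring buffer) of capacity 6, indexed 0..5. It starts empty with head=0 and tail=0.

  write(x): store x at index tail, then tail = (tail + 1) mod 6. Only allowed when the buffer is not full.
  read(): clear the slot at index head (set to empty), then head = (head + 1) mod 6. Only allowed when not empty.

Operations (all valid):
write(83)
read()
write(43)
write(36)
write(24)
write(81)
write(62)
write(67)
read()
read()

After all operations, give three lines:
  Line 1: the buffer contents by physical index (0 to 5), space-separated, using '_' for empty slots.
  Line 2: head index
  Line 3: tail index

Answer: 67 _ _ 24 81 62
3
1

Derivation:
write(83): buf=[83 _ _ _ _ _], head=0, tail=1, size=1
read(): buf=[_ _ _ _ _ _], head=1, tail=1, size=0
write(43): buf=[_ 43 _ _ _ _], head=1, tail=2, size=1
write(36): buf=[_ 43 36 _ _ _], head=1, tail=3, size=2
write(24): buf=[_ 43 36 24 _ _], head=1, tail=4, size=3
write(81): buf=[_ 43 36 24 81 _], head=1, tail=5, size=4
write(62): buf=[_ 43 36 24 81 62], head=1, tail=0, size=5
write(67): buf=[67 43 36 24 81 62], head=1, tail=1, size=6
read(): buf=[67 _ 36 24 81 62], head=2, tail=1, size=5
read(): buf=[67 _ _ 24 81 62], head=3, tail=1, size=4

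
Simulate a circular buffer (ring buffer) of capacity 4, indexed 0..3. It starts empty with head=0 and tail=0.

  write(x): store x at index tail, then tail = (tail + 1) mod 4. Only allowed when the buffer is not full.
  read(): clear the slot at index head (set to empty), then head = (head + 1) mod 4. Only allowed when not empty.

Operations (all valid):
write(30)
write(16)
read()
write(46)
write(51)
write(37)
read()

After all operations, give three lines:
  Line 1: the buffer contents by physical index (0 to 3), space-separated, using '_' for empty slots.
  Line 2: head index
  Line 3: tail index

write(30): buf=[30 _ _ _], head=0, tail=1, size=1
write(16): buf=[30 16 _ _], head=0, tail=2, size=2
read(): buf=[_ 16 _ _], head=1, tail=2, size=1
write(46): buf=[_ 16 46 _], head=1, tail=3, size=2
write(51): buf=[_ 16 46 51], head=1, tail=0, size=3
write(37): buf=[37 16 46 51], head=1, tail=1, size=4
read(): buf=[37 _ 46 51], head=2, tail=1, size=3

Answer: 37 _ 46 51
2
1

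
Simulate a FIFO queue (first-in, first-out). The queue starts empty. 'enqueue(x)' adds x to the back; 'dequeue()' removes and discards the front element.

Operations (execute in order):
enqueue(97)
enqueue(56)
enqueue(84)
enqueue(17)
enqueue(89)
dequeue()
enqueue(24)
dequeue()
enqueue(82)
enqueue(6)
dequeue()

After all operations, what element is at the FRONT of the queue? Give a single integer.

Answer: 17

Derivation:
enqueue(97): queue = [97]
enqueue(56): queue = [97, 56]
enqueue(84): queue = [97, 56, 84]
enqueue(17): queue = [97, 56, 84, 17]
enqueue(89): queue = [97, 56, 84, 17, 89]
dequeue(): queue = [56, 84, 17, 89]
enqueue(24): queue = [56, 84, 17, 89, 24]
dequeue(): queue = [84, 17, 89, 24]
enqueue(82): queue = [84, 17, 89, 24, 82]
enqueue(6): queue = [84, 17, 89, 24, 82, 6]
dequeue(): queue = [17, 89, 24, 82, 6]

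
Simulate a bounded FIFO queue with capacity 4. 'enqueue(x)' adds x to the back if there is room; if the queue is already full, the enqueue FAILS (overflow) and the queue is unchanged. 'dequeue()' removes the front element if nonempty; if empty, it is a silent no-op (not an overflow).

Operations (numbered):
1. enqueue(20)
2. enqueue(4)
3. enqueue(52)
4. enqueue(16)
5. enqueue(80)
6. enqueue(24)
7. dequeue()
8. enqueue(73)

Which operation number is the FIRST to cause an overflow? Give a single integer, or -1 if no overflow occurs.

Answer: 5

Derivation:
1. enqueue(20): size=1
2. enqueue(4): size=2
3. enqueue(52): size=3
4. enqueue(16): size=4
5. enqueue(80): size=4=cap → OVERFLOW (fail)
6. enqueue(24): size=4=cap → OVERFLOW (fail)
7. dequeue(): size=3
8. enqueue(73): size=4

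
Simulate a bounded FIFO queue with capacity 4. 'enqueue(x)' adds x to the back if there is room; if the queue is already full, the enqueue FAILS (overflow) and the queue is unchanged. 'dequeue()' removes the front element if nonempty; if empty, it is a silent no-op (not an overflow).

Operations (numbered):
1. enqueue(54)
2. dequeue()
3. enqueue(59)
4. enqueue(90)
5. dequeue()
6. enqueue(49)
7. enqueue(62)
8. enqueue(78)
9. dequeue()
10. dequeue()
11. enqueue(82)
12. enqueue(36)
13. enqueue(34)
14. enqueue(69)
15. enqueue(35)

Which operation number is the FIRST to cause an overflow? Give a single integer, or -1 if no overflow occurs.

Answer: 13

Derivation:
1. enqueue(54): size=1
2. dequeue(): size=0
3. enqueue(59): size=1
4. enqueue(90): size=2
5. dequeue(): size=1
6. enqueue(49): size=2
7. enqueue(62): size=3
8. enqueue(78): size=4
9. dequeue(): size=3
10. dequeue(): size=2
11. enqueue(82): size=3
12. enqueue(36): size=4
13. enqueue(34): size=4=cap → OVERFLOW (fail)
14. enqueue(69): size=4=cap → OVERFLOW (fail)
15. enqueue(35): size=4=cap → OVERFLOW (fail)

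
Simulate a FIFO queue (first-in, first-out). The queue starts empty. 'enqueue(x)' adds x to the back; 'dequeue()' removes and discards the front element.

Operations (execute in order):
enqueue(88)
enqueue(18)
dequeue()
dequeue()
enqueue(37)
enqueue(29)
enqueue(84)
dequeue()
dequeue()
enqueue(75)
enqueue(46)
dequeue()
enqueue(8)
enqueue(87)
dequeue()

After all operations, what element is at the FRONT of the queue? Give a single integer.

Answer: 46

Derivation:
enqueue(88): queue = [88]
enqueue(18): queue = [88, 18]
dequeue(): queue = [18]
dequeue(): queue = []
enqueue(37): queue = [37]
enqueue(29): queue = [37, 29]
enqueue(84): queue = [37, 29, 84]
dequeue(): queue = [29, 84]
dequeue(): queue = [84]
enqueue(75): queue = [84, 75]
enqueue(46): queue = [84, 75, 46]
dequeue(): queue = [75, 46]
enqueue(8): queue = [75, 46, 8]
enqueue(87): queue = [75, 46, 8, 87]
dequeue(): queue = [46, 8, 87]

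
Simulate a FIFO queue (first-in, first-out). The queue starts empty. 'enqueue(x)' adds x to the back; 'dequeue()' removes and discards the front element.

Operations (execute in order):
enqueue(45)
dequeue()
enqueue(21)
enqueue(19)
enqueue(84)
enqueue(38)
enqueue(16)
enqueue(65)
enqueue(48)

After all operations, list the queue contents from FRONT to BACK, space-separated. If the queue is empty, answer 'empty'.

enqueue(45): [45]
dequeue(): []
enqueue(21): [21]
enqueue(19): [21, 19]
enqueue(84): [21, 19, 84]
enqueue(38): [21, 19, 84, 38]
enqueue(16): [21, 19, 84, 38, 16]
enqueue(65): [21, 19, 84, 38, 16, 65]
enqueue(48): [21, 19, 84, 38, 16, 65, 48]

Answer: 21 19 84 38 16 65 48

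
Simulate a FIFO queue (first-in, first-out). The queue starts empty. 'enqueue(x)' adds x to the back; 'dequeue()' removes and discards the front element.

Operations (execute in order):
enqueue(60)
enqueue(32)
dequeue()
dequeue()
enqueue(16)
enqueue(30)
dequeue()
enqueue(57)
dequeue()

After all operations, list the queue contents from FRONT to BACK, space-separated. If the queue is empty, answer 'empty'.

Answer: 57

Derivation:
enqueue(60): [60]
enqueue(32): [60, 32]
dequeue(): [32]
dequeue(): []
enqueue(16): [16]
enqueue(30): [16, 30]
dequeue(): [30]
enqueue(57): [30, 57]
dequeue(): [57]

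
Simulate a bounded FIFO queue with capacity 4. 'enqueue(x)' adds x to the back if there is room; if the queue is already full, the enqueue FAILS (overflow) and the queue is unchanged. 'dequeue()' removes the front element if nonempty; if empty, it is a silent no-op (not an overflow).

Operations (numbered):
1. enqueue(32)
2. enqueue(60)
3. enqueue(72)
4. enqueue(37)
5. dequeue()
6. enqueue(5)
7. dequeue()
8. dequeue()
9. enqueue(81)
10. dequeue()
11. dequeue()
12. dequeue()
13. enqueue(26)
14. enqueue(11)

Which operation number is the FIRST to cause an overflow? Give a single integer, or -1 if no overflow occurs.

1. enqueue(32): size=1
2. enqueue(60): size=2
3. enqueue(72): size=3
4. enqueue(37): size=4
5. dequeue(): size=3
6. enqueue(5): size=4
7. dequeue(): size=3
8. dequeue(): size=2
9. enqueue(81): size=3
10. dequeue(): size=2
11. dequeue(): size=1
12. dequeue(): size=0
13. enqueue(26): size=1
14. enqueue(11): size=2

Answer: -1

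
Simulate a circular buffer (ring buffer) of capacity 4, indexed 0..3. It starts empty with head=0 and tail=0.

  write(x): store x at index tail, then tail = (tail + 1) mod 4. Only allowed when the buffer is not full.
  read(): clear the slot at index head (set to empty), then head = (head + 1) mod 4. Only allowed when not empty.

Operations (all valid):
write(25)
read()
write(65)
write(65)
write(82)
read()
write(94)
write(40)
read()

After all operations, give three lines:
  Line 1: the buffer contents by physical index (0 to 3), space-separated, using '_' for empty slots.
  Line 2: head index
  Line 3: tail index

write(25): buf=[25 _ _ _], head=0, tail=1, size=1
read(): buf=[_ _ _ _], head=1, tail=1, size=0
write(65): buf=[_ 65 _ _], head=1, tail=2, size=1
write(65): buf=[_ 65 65 _], head=1, tail=3, size=2
write(82): buf=[_ 65 65 82], head=1, tail=0, size=3
read(): buf=[_ _ 65 82], head=2, tail=0, size=2
write(94): buf=[94 _ 65 82], head=2, tail=1, size=3
write(40): buf=[94 40 65 82], head=2, tail=2, size=4
read(): buf=[94 40 _ 82], head=3, tail=2, size=3

Answer: 94 40 _ 82
3
2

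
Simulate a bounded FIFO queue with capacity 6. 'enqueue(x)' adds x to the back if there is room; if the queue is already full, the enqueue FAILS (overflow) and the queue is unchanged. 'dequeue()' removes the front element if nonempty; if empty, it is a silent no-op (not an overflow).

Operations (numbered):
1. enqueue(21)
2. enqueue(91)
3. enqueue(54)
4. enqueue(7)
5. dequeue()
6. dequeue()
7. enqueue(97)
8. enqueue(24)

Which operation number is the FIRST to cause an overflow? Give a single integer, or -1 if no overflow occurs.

1. enqueue(21): size=1
2. enqueue(91): size=2
3. enqueue(54): size=3
4. enqueue(7): size=4
5. dequeue(): size=3
6. dequeue(): size=2
7. enqueue(97): size=3
8. enqueue(24): size=4

Answer: -1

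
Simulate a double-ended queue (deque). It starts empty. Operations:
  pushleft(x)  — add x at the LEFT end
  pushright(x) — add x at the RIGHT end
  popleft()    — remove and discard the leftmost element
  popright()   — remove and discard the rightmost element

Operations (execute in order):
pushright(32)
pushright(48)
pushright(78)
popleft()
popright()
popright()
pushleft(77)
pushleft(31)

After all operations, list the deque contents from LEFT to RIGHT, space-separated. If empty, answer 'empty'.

Answer: 31 77

Derivation:
pushright(32): [32]
pushright(48): [32, 48]
pushright(78): [32, 48, 78]
popleft(): [48, 78]
popright(): [48]
popright(): []
pushleft(77): [77]
pushleft(31): [31, 77]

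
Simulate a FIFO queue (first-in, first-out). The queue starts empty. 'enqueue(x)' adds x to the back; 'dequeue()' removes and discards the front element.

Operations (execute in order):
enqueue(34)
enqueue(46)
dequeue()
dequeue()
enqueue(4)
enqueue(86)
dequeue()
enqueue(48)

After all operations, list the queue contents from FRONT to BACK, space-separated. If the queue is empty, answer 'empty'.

Answer: 86 48

Derivation:
enqueue(34): [34]
enqueue(46): [34, 46]
dequeue(): [46]
dequeue(): []
enqueue(4): [4]
enqueue(86): [4, 86]
dequeue(): [86]
enqueue(48): [86, 48]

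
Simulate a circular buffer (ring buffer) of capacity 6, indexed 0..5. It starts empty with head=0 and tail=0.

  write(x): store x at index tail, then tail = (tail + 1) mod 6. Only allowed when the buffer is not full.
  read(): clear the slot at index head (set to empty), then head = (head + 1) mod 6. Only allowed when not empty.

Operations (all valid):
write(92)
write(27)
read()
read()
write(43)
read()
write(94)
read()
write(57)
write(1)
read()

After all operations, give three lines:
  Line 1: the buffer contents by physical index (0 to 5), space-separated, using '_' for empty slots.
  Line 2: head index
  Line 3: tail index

write(92): buf=[92 _ _ _ _ _], head=0, tail=1, size=1
write(27): buf=[92 27 _ _ _ _], head=0, tail=2, size=2
read(): buf=[_ 27 _ _ _ _], head=1, tail=2, size=1
read(): buf=[_ _ _ _ _ _], head=2, tail=2, size=0
write(43): buf=[_ _ 43 _ _ _], head=2, tail=3, size=1
read(): buf=[_ _ _ _ _ _], head=3, tail=3, size=0
write(94): buf=[_ _ _ 94 _ _], head=3, tail=4, size=1
read(): buf=[_ _ _ _ _ _], head=4, tail=4, size=0
write(57): buf=[_ _ _ _ 57 _], head=4, tail=5, size=1
write(1): buf=[_ _ _ _ 57 1], head=4, tail=0, size=2
read(): buf=[_ _ _ _ _ 1], head=5, tail=0, size=1

Answer: _ _ _ _ _ 1
5
0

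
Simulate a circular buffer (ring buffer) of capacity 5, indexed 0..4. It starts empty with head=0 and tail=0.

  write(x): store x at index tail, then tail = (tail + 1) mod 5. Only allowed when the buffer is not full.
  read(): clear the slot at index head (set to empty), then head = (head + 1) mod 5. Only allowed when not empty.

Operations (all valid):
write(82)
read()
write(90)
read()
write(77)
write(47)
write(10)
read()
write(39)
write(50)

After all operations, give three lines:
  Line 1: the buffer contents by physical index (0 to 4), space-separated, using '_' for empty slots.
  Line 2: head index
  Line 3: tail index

Answer: 39 50 _ 47 10
3
2

Derivation:
write(82): buf=[82 _ _ _ _], head=0, tail=1, size=1
read(): buf=[_ _ _ _ _], head=1, tail=1, size=0
write(90): buf=[_ 90 _ _ _], head=1, tail=2, size=1
read(): buf=[_ _ _ _ _], head=2, tail=2, size=0
write(77): buf=[_ _ 77 _ _], head=2, tail=3, size=1
write(47): buf=[_ _ 77 47 _], head=2, tail=4, size=2
write(10): buf=[_ _ 77 47 10], head=2, tail=0, size=3
read(): buf=[_ _ _ 47 10], head=3, tail=0, size=2
write(39): buf=[39 _ _ 47 10], head=3, tail=1, size=3
write(50): buf=[39 50 _ 47 10], head=3, tail=2, size=4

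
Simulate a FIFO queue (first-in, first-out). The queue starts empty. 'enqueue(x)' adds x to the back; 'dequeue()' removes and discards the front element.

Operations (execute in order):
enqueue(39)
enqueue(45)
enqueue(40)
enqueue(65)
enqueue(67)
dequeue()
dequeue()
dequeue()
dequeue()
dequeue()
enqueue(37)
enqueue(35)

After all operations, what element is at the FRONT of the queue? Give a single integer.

enqueue(39): queue = [39]
enqueue(45): queue = [39, 45]
enqueue(40): queue = [39, 45, 40]
enqueue(65): queue = [39, 45, 40, 65]
enqueue(67): queue = [39, 45, 40, 65, 67]
dequeue(): queue = [45, 40, 65, 67]
dequeue(): queue = [40, 65, 67]
dequeue(): queue = [65, 67]
dequeue(): queue = [67]
dequeue(): queue = []
enqueue(37): queue = [37]
enqueue(35): queue = [37, 35]

Answer: 37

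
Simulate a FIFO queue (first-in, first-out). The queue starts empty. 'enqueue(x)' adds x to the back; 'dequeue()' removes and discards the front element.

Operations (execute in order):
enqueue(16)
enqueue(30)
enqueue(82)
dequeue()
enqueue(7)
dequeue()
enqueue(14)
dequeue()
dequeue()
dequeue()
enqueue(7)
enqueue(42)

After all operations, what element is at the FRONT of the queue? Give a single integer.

Answer: 7

Derivation:
enqueue(16): queue = [16]
enqueue(30): queue = [16, 30]
enqueue(82): queue = [16, 30, 82]
dequeue(): queue = [30, 82]
enqueue(7): queue = [30, 82, 7]
dequeue(): queue = [82, 7]
enqueue(14): queue = [82, 7, 14]
dequeue(): queue = [7, 14]
dequeue(): queue = [14]
dequeue(): queue = []
enqueue(7): queue = [7]
enqueue(42): queue = [7, 42]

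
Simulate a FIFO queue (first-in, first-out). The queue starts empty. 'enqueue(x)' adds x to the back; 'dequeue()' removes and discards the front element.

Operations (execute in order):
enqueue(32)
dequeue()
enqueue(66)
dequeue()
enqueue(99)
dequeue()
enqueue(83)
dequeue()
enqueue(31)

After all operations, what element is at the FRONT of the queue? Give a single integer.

Answer: 31

Derivation:
enqueue(32): queue = [32]
dequeue(): queue = []
enqueue(66): queue = [66]
dequeue(): queue = []
enqueue(99): queue = [99]
dequeue(): queue = []
enqueue(83): queue = [83]
dequeue(): queue = []
enqueue(31): queue = [31]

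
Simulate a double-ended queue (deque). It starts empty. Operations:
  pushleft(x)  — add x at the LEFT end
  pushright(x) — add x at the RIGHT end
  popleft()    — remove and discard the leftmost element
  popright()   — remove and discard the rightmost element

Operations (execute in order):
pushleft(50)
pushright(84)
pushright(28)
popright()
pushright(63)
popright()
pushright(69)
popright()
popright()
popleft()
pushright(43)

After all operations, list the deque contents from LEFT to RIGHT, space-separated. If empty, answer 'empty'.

pushleft(50): [50]
pushright(84): [50, 84]
pushright(28): [50, 84, 28]
popright(): [50, 84]
pushright(63): [50, 84, 63]
popright(): [50, 84]
pushright(69): [50, 84, 69]
popright(): [50, 84]
popright(): [50]
popleft(): []
pushright(43): [43]

Answer: 43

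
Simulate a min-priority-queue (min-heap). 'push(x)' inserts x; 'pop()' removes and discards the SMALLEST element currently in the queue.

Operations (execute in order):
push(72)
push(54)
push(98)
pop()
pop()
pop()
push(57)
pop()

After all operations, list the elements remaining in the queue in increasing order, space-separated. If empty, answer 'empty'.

push(72): heap contents = [72]
push(54): heap contents = [54, 72]
push(98): heap contents = [54, 72, 98]
pop() → 54: heap contents = [72, 98]
pop() → 72: heap contents = [98]
pop() → 98: heap contents = []
push(57): heap contents = [57]
pop() → 57: heap contents = []

Answer: empty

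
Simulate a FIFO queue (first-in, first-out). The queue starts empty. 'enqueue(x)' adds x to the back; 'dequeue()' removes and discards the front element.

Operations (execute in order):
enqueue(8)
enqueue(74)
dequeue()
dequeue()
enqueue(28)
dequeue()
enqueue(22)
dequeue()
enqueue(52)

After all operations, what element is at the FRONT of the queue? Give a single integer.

Answer: 52

Derivation:
enqueue(8): queue = [8]
enqueue(74): queue = [8, 74]
dequeue(): queue = [74]
dequeue(): queue = []
enqueue(28): queue = [28]
dequeue(): queue = []
enqueue(22): queue = [22]
dequeue(): queue = []
enqueue(52): queue = [52]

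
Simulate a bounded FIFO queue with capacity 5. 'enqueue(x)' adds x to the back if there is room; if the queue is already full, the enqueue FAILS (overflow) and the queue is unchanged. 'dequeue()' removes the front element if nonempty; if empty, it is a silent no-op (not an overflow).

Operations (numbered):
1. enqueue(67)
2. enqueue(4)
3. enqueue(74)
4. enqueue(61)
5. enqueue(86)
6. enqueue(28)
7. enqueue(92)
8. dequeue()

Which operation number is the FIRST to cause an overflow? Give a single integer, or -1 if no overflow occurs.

Answer: 6

Derivation:
1. enqueue(67): size=1
2. enqueue(4): size=2
3. enqueue(74): size=3
4. enqueue(61): size=4
5. enqueue(86): size=5
6. enqueue(28): size=5=cap → OVERFLOW (fail)
7. enqueue(92): size=5=cap → OVERFLOW (fail)
8. dequeue(): size=4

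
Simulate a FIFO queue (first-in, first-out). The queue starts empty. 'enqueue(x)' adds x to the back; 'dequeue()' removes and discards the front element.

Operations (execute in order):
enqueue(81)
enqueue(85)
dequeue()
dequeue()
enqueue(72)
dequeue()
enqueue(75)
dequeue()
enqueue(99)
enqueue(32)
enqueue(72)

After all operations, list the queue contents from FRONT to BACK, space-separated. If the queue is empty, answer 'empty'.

enqueue(81): [81]
enqueue(85): [81, 85]
dequeue(): [85]
dequeue(): []
enqueue(72): [72]
dequeue(): []
enqueue(75): [75]
dequeue(): []
enqueue(99): [99]
enqueue(32): [99, 32]
enqueue(72): [99, 32, 72]

Answer: 99 32 72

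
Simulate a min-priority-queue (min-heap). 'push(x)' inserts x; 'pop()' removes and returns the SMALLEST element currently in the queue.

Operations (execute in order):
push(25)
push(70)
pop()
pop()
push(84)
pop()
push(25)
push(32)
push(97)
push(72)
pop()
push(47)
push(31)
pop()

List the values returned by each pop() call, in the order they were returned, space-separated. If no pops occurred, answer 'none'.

Answer: 25 70 84 25 31

Derivation:
push(25): heap contents = [25]
push(70): heap contents = [25, 70]
pop() → 25: heap contents = [70]
pop() → 70: heap contents = []
push(84): heap contents = [84]
pop() → 84: heap contents = []
push(25): heap contents = [25]
push(32): heap contents = [25, 32]
push(97): heap contents = [25, 32, 97]
push(72): heap contents = [25, 32, 72, 97]
pop() → 25: heap contents = [32, 72, 97]
push(47): heap contents = [32, 47, 72, 97]
push(31): heap contents = [31, 32, 47, 72, 97]
pop() → 31: heap contents = [32, 47, 72, 97]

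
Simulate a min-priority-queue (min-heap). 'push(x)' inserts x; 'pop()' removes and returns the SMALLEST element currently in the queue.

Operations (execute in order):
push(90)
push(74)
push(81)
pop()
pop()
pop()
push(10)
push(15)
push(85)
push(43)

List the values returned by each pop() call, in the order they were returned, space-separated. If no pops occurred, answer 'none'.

push(90): heap contents = [90]
push(74): heap contents = [74, 90]
push(81): heap contents = [74, 81, 90]
pop() → 74: heap contents = [81, 90]
pop() → 81: heap contents = [90]
pop() → 90: heap contents = []
push(10): heap contents = [10]
push(15): heap contents = [10, 15]
push(85): heap contents = [10, 15, 85]
push(43): heap contents = [10, 15, 43, 85]

Answer: 74 81 90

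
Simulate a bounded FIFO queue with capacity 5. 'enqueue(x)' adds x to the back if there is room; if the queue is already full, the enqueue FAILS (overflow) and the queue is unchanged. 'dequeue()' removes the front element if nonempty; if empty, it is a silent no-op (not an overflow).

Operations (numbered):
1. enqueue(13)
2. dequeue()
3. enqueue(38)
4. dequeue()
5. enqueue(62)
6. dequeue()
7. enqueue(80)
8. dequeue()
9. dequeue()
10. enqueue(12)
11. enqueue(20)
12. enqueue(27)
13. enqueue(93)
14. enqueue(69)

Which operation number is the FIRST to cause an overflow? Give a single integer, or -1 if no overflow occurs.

1. enqueue(13): size=1
2. dequeue(): size=0
3. enqueue(38): size=1
4. dequeue(): size=0
5. enqueue(62): size=1
6. dequeue(): size=0
7. enqueue(80): size=1
8. dequeue(): size=0
9. dequeue(): empty, no-op, size=0
10. enqueue(12): size=1
11. enqueue(20): size=2
12. enqueue(27): size=3
13. enqueue(93): size=4
14. enqueue(69): size=5

Answer: -1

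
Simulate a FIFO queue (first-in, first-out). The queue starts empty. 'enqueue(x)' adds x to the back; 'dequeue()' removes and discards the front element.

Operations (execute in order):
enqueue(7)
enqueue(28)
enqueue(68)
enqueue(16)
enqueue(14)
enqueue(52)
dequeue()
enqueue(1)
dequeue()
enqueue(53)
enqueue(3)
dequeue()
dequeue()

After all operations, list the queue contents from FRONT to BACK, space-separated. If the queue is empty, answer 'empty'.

enqueue(7): [7]
enqueue(28): [7, 28]
enqueue(68): [7, 28, 68]
enqueue(16): [7, 28, 68, 16]
enqueue(14): [7, 28, 68, 16, 14]
enqueue(52): [7, 28, 68, 16, 14, 52]
dequeue(): [28, 68, 16, 14, 52]
enqueue(1): [28, 68, 16, 14, 52, 1]
dequeue(): [68, 16, 14, 52, 1]
enqueue(53): [68, 16, 14, 52, 1, 53]
enqueue(3): [68, 16, 14, 52, 1, 53, 3]
dequeue(): [16, 14, 52, 1, 53, 3]
dequeue(): [14, 52, 1, 53, 3]

Answer: 14 52 1 53 3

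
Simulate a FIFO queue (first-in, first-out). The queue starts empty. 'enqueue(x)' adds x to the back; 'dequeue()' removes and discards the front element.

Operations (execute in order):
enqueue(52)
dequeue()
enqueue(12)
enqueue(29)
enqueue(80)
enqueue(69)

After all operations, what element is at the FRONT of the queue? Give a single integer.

enqueue(52): queue = [52]
dequeue(): queue = []
enqueue(12): queue = [12]
enqueue(29): queue = [12, 29]
enqueue(80): queue = [12, 29, 80]
enqueue(69): queue = [12, 29, 80, 69]

Answer: 12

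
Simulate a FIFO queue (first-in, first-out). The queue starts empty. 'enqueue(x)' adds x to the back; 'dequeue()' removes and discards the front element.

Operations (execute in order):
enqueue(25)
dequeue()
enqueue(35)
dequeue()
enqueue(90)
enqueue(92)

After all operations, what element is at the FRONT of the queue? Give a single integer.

Answer: 90

Derivation:
enqueue(25): queue = [25]
dequeue(): queue = []
enqueue(35): queue = [35]
dequeue(): queue = []
enqueue(90): queue = [90]
enqueue(92): queue = [90, 92]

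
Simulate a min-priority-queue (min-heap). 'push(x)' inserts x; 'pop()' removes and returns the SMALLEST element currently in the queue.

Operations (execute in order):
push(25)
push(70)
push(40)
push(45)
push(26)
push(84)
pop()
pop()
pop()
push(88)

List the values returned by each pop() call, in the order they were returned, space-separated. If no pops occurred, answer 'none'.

Answer: 25 26 40

Derivation:
push(25): heap contents = [25]
push(70): heap contents = [25, 70]
push(40): heap contents = [25, 40, 70]
push(45): heap contents = [25, 40, 45, 70]
push(26): heap contents = [25, 26, 40, 45, 70]
push(84): heap contents = [25, 26, 40, 45, 70, 84]
pop() → 25: heap contents = [26, 40, 45, 70, 84]
pop() → 26: heap contents = [40, 45, 70, 84]
pop() → 40: heap contents = [45, 70, 84]
push(88): heap contents = [45, 70, 84, 88]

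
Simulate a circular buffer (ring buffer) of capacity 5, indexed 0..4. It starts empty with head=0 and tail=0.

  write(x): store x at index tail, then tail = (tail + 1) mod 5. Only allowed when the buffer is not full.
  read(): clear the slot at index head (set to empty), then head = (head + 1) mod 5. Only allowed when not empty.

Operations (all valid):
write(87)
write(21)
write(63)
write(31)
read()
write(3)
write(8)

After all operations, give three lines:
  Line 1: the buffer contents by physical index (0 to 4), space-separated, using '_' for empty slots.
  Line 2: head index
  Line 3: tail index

Answer: 8 21 63 31 3
1
1

Derivation:
write(87): buf=[87 _ _ _ _], head=0, tail=1, size=1
write(21): buf=[87 21 _ _ _], head=0, tail=2, size=2
write(63): buf=[87 21 63 _ _], head=0, tail=3, size=3
write(31): buf=[87 21 63 31 _], head=0, tail=4, size=4
read(): buf=[_ 21 63 31 _], head=1, tail=4, size=3
write(3): buf=[_ 21 63 31 3], head=1, tail=0, size=4
write(8): buf=[8 21 63 31 3], head=1, tail=1, size=5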